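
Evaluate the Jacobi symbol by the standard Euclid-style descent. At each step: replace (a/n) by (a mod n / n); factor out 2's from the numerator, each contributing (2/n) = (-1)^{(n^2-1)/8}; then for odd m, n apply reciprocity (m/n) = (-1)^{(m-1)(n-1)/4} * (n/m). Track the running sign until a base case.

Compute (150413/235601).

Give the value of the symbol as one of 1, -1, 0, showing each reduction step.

flip (150413/235601) -> (235601/150413): both odd, 150413 mod 4 = 1, 235601 mod 4 = 1, so the flip contributes +1; sign now +1
(235601/150413): 235601 mod 150413 = 85188, so (235601/150413) = (85188/150413)
factor out 2^2: 85188 = 2^2·21297; with 150413 mod 8 = 5, (2/150413) = -1; sign now +1; continue with (21297/150413)
flip (21297/150413) -> (150413/21297): both odd, 21297 mod 4 = 1, 150413 mod 4 = 1, so the flip contributes +1; sign now +1
(150413/21297): 150413 mod 21297 = 1334, so (150413/21297) = (1334/21297)
factor out 2^1: 1334 = 2^1·667; with 21297 mod 8 = 1, (2/21297) = +1; sign now +1; continue with (667/21297)
flip (667/21297) -> (21297/667): both odd, 667 mod 4 = 3, 21297 mod 4 = 1, so the flip contributes +1; sign now +1
(21297/667): 21297 mod 667 = 620, so (21297/667) = (620/667)
factor out 2^2: 620 = 2^2·155; with 667 mod 8 = 3, (2/667) = -1; sign now +1; continue with (155/667)
flip (155/667) -> (667/155): both odd, 155 mod 4 = 3, 667 mod 4 = 3, so the flip contributes -1; sign now -1
(667/155): 667 mod 155 = 47, so (667/155) = (47/155)
flip (47/155) -> (155/47): both odd, 47 mod 4 = 3, 155 mod 4 = 3, so the flip contributes -1; sign now +1
(155/47): 155 mod 47 = 14, so (155/47) = (14/47)
factor out 2^1: 14 = 2^1·7; with 47 mod 8 = 7, (2/47) = +1; sign now +1; continue with (7/47)
flip (7/47) -> (47/7): both odd, 7 mod 4 = 3, 47 mod 4 = 3, so the flip contributes -1; sign now -1
(47/7): 47 mod 7 = 5, so (47/7) = (5/7)
flip (5/7) -> (7/5): both odd, 5 mod 4 = 1, 7 mod 4 = 3, so the flip contributes +1; sign now -1
(7/5): 7 mod 5 = 2, so (7/5) = (2/5)
factor out 2^1: 2 = 2^1·1; with 5 mod 8 = 5, (2/5) = -1; sign now +1; continue with (1/5)
reached (1/5) = 1, so the symbol is +1

1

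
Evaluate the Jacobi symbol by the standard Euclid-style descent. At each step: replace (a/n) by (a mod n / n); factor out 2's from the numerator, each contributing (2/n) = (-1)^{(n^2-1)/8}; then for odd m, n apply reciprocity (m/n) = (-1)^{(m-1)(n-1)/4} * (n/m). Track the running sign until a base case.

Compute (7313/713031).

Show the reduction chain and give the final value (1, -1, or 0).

-1

reciprocity: (7313/713031) = +1·(713031/7313) since 7313 mod 4 = 1, 713031 mod 4 = 3; sign now +1
(713031/7313) = (3670/7313)   [reduce mod 7313]
3670 = 2^1·1835; (2/7313) = +1 since 7313 mod 8 = 1, so (3670/7313) = (+1)^1·(1835/7313); sign now +1
reciprocity: (1835/7313) = +1·(7313/1835) since 1835 mod 4 = 3, 7313 mod 4 = 1; sign now +1
(7313/1835) = (1808/1835)   [reduce mod 1835]
1808 = 2^4·113; (2/1835) = -1 since 1835 mod 8 = 3, so (1808/1835) = (-1)^4·(113/1835); sign now +1
reciprocity: (113/1835) = +1·(1835/113) since 113 mod 4 = 1, 1835 mod 4 = 3; sign now +1
(1835/113) = (27/113)   [reduce mod 113]
reciprocity: (27/113) = +1·(113/27) since 27 mod 4 = 3, 113 mod 4 = 1; sign now +1
(113/27) = (5/27)   [reduce mod 27]
reciprocity: (5/27) = +1·(27/5) since 5 mod 4 = 1, 27 mod 4 = 3; sign now +1
(27/5) = (2/5)   [reduce mod 5]
2 = 2^1·1; (2/5) = -1 since 5 mod 8 = 5, so (2/5) = (-1)^1·(1/5); sign now -1
(1/5) = 1; final value = sign = -1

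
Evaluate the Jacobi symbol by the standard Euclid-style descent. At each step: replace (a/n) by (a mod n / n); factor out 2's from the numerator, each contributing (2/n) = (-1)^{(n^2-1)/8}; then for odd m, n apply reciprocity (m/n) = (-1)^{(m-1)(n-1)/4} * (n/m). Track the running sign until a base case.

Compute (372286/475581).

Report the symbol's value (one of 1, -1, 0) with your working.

factor out 2^1: 372286 = 2^1·186143; with 475581 mod 8 = 5, (2/475581) = -1; sign now -1; continue with (186143/475581)
flip (186143/475581) -> (475581/186143): both odd, 186143 mod 4 = 3, 475581 mod 4 = 1, so the flip contributes +1; sign now -1
(475581/186143): 475581 mod 186143 = 103295, so (475581/186143) = (103295/186143)
flip (103295/186143) -> (186143/103295): both odd, 103295 mod 4 = 3, 186143 mod 4 = 3, so the flip contributes -1; sign now +1
(186143/103295): 186143 mod 103295 = 82848, so (186143/103295) = (82848/103295)
factor out 2^5: 82848 = 2^5·2589; with 103295 mod 8 = 7, (2/103295) = +1; sign now +1; continue with (2589/103295)
flip (2589/103295) -> (103295/2589): both odd, 2589 mod 4 = 1, 103295 mod 4 = 3, so the flip contributes +1; sign now +1
(103295/2589): 103295 mod 2589 = 2324, so (103295/2589) = (2324/2589)
factor out 2^2: 2324 = 2^2·581; with 2589 mod 8 = 5, (2/2589) = -1; sign now +1; continue with (581/2589)
flip (581/2589) -> (2589/581): both odd, 581 mod 4 = 1, 2589 mod 4 = 1, so the flip contributes +1; sign now +1
(2589/581): 2589 mod 581 = 265, so (2589/581) = (265/581)
flip (265/581) -> (581/265): both odd, 265 mod 4 = 1, 581 mod 4 = 1, so the flip contributes +1; sign now +1
(581/265): 581 mod 265 = 51, so (581/265) = (51/265)
flip (51/265) -> (265/51): both odd, 51 mod 4 = 3, 265 mod 4 = 1, so the flip contributes +1; sign now +1
(265/51): 265 mod 51 = 10, so (265/51) = (10/51)
factor out 2^1: 10 = 2^1·5; with 51 mod 8 = 3, (2/51) = -1; sign now -1; continue with (5/51)
flip (5/51) -> (51/5): both odd, 5 mod 4 = 1, 51 mod 4 = 3, so the flip contributes +1; sign now -1
(51/5): 51 mod 5 = 1, so (51/5) = (1/5)
reached (1/5) = 1, so the symbol is -1

-1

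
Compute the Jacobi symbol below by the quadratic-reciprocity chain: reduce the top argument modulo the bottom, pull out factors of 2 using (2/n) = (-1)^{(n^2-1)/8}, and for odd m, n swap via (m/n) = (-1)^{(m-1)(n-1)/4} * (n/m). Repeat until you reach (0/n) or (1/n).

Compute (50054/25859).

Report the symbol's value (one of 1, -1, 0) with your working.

(50054/25859): 50054 mod 25859 = 24195, so (50054/25859) = (24195/25859)
flip (24195/25859) -> (25859/24195): both odd, 24195 mod 4 = 3, 25859 mod 4 = 3, so the flip contributes -1; sign now -1
(25859/24195): 25859 mod 24195 = 1664, so (25859/24195) = (1664/24195)
factor out 2^7: 1664 = 2^7·13; with 24195 mod 8 = 3, (2/24195) = -1; sign now +1; continue with (13/24195)
flip (13/24195) -> (24195/13): both odd, 13 mod 4 = 1, 24195 mod 4 = 3, so the flip contributes +1; sign now +1
(24195/13): 24195 mod 13 = 2, so (24195/13) = (2/13)
factor out 2^1: 2 = 2^1·1; with 13 mod 8 = 5, (2/13) = -1; sign now -1; continue with (1/13)
reached (1/13) = 1, so the symbol is -1

-1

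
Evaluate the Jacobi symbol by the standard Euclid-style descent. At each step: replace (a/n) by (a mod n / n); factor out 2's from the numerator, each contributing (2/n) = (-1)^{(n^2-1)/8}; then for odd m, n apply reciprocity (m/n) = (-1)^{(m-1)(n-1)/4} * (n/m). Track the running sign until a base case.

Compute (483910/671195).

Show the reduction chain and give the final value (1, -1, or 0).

factor out 2^1: 483910 = 2^1·241955; with 671195 mod 8 = 3, (2/671195) = -1; sign now -1; continue with (241955/671195)
flip (241955/671195) -> (671195/241955): both odd, 241955 mod 4 = 3, 671195 mod 4 = 3, so the flip contributes -1; sign now +1
(671195/241955): 671195 mod 241955 = 187285, so (671195/241955) = (187285/241955)
flip (187285/241955) -> (241955/187285): both odd, 187285 mod 4 = 1, 241955 mod 4 = 3, so the flip contributes +1; sign now +1
(241955/187285): 241955 mod 187285 = 54670, so (241955/187285) = (54670/187285)
factor out 2^1: 54670 = 2^1·27335; with 187285 mod 8 = 5, (2/187285) = -1; sign now -1; continue with (27335/187285)
flip (27335/187285) -> (187285/27335): both odd, 27335 mod 4 = 3, 187285 mod 4 = 1, so the flip contributes +1; sign now -1
(187285/27335): 187285 mod 27335 = 23275, so (187285/27335) = (23275/27335)
flip (23275/27335) -> (27335/23275): both odd, 23275 mod 4 = 3, 27335 mod 4 = 3, so the flip contributes -1; sign now +1
(27335/23275): 27335 mod 23275 = 4060, so (27335/23275) = (4060/23275)
factor out 2^2: 4060 = 2^2·1015; with 23275 mod 8 = 3, (2/23275) = -1; sign now +1; continue with (1015/23275)
flip (1015/23275) -> (23275/1015): both odd, 1015 mod 4 = 3, 23275 mod 4 = 3, so the flip contributes -1; sign now -1
(23275/1015): 23275 mod 1015 = 945, so (23275/1015) = (945/1015)
flip (945/1015) -> (1015/945): both odd, 945 mod 4 = 1, 1015 mod 4 = 3, so the flip contributes +1; sign now -1
(1015/945): 1015 mod 945 = 70, so (1015/945) = (70/945)
factor out 2^1: 70 = 2^1·35; with 945 mod 8 = 1, (2/945) = +1; sign now -1; continue with (35/945)
flip (35/945) -> (945/35): both odd, 35 mod 4 = 3, 945 mod 4 = 1, so the flip contributes +1; sign now -1
(945/35): 945 mod 35 = 0, so (945/35) = (0/35)
reached (0/35); gcd(a, n) > 1, so (0/35) = 0 and the symbol is 0

0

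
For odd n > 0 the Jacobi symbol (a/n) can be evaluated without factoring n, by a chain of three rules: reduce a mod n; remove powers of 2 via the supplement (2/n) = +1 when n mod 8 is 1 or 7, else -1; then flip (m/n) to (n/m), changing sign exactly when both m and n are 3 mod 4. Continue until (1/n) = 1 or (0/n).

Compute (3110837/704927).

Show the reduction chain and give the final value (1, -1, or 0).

-1

(3110837/704927): 3110837 mod 704927 = 291129, so (3110837/704927) = (291129/704927)
flip (291129/704927) -> (704927/291129): both odd, 291129 mod 4 = 1, 704927 mod 4 = 3, so the flip contributes +1; sign now +1
(704927/291129): 704927 mod 291129 = 122669, so (704927/291129) = (122669/291129)
flip (122669/291129) -> (291129/122669): both odd, 122669 mod 4 = 1, 291129 mod 4 = 1, so the flip contributes +1; sign now +1
(291129/122669): 291129 mod 122669 = 45791, so (291129/122669) = (45791/122669)
flip (45791/122669) -> (122669/45791): both odd, 45791 mod 4 = 3, 122669 mod 4 = 1, so the flip contributes +1; sign now +1
(122669/45791): 122669 mod 45791 = 31087, so (122669/45791) = (31087/45791)
flip (31087/45791) -> (45791/31087): both odd, 31087 mod 4 = 3, 45791 mod 4 = 3, so the flip contributes -1; sign now -1
(45791/31087): 45791 mod 31087 = 14704, so (45791/31087) = (14704/31087)
factor out 2^4: 14704 = 2^4·919; with 31087 mod 8 = 7, (2/31087) = +1; sign now -1; continue with (919/31087)
flip (919/31087) -> (31087/919): both odd, 919 mod 4 = 3, 31087 mod 4 = 3, so the flip contributes -1; sign now +1
(31087/919): 31087 mod 919 = 760, so (31087/919) = (760/919)
factor out 2^3: 760 = 2^3·95; with 919 mod 8 = 7, (2/919) = +1; sign now +1; continue with (95/919)
flip (95/919) -> (919/95): both odd, 95 mod 4 = 3, 919 mod 4 = 3, so the flip contributes -1; sign now -1
(919/95): 919 mod 95 = 64, so (919/95) = (64/95)
factor out 2^6: 64 = 2^6·1; with 95 mod 8 = 7, (2/95) = +1; sign now -1; continue with (1/95)
reached (1/95) = 1, so the symbol is -1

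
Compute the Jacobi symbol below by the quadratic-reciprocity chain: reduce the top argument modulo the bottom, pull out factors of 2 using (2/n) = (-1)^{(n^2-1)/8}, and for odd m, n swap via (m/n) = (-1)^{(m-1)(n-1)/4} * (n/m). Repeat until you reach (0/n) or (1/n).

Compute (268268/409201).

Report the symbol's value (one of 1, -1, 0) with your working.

factor out 2^2: 268268 = 2^2·67067; with 409201 mod 8 = 1, (2/409201) = +1; sign now +1; continue with (67067/409201)
flip (67067/409201) -> (409201/67067): both odd, 67067 mod 4 = 3, 409201 mod 4 = 1, so the flip contributes +1; sign now +1
(409201/67067): 409201 mod 67067 = 6799, so (409201/67067) = (6799/67067)
flip (6799/67067) -> (67067/6799): both odd, 6799 mod 4 = 3, 67067 mod 4 = 3, so the flip contributes -1; sign now -1
(67067/6799): 67067 mod 6799 = 5876, so (67067/6799) = (5876/6799)
factor out 2^2: 5876 = 2^2·1469; with 6799 mod 8 = 7, (2/6799) = +1; sign now -1; continue with (1469/6799)
flip (1469/6799) -> (6799/1469): both odd, 1469 mod 4 = 1, 6799 mod 4 = 3, so the flip contributes +1; sign now -1
(6799/1469): 6799 mod 1469 = 923, so (6799/1469) = (923/1469)
flip (923/1469) -> (1469/923): both odd, 923 mod 4 = 3, 1469 mod 4 = 1, so the flip contributes +1; sign now -1
(1469/923): 1469 mod 923 = 546, so (1469/923) = (546/923)
factor out 2^1: 546 = 2^1·273; with 923 mod 8 = 3, (2/923) = -1; sign now +1; continue with (273/923)
flip (273/923) -> (923/273): both odd, 273 mod 4 = 1, 923 mod 4 = 3, so the flip contributes +1; sign now +1
(923/273): 923 mod 273 = 104, so (923/273) = (104/273)
factor out 2^3: 104 = 2^3·13; with 273 mod 8 = 1, (2/273) = +1; sign now +1; continue with (13/273)
flip (13/273) -> (273/13): both odd, 13 mod 4 = 1, 273 mod 4 = 1, so the flip contributes +1; sign now +1
(273/13): 273 mod 13 = 0, so (273/13) = (0/13)
reached (0/13); gcd(a, n) > 1, so (0/13) = 0 and the symbol is 0

0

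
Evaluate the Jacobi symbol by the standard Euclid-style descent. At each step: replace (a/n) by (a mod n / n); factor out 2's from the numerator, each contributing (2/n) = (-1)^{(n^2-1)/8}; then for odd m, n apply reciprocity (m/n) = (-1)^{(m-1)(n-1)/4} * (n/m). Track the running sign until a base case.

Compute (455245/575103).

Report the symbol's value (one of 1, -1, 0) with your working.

reciprocity: (455245/575103) = +1·(575103/455245) since 455245 mod 4 = 1, 575103 mod 4 = 3; sign now +1
(575103/455245) = (119858/455245)   [reduce mod 455245]
119858 = 2^1·59929; (2/455245) = -1 since 455245 mod 8 = 5, so (119858/455245) = (-1)^1·(59929/455245); sign now -1
reciprocity: (59929/455245) = +1·(455245/59929) since 59929 mod 4 = 1, 455245 mod 4 = 1; sign now -1
(455245/59929) = (35742/59929)   [reduce mod 59929]
35742 = 2^1·17871; (2/59929) = +1 since 59929 mod 8 = 1, so (35742/59929) = (+1)^1·(17871/59929); sign now -1
reciprocity: (17871/59929) = +1·(59929/17871) since 17871 mod 4 = 3, 59929 mod 4 = 1; sign now -1
(59929/17871) = (6316/17871)   [reduce mod 17871]
6316 = 2^2·1579; (2/17871) = +1 since 17871 mod 8 = 7, so (6316/17871) = (+1)^2·(1579/17871); sign now -1
reciprocity: (1579/17871) = -1·(17871/1579) since 1579 mod 4 = 3, 17871 mod 4 = 3; sign now +1
(17871/1579) = (502/1579)   [reduce mod 1579]
502 = 2^1·251; (2/1579) = -1 since 1579 mod 8 = 3, so (502/1579) = (-1)^1·(251/1579); sign now -1
reciprocity: (251/1579) = -1·(1579/251) since 251 mod 4 = 3, 1579 mod 4 = 3; sign now +1
(1579/251) = (73/251)   [reduce mod 251]
reciprocity: (73/251) = +1·(251/73) since 73 mod 4 = 1, 251 mod 4 = 3; sign now +1
(251/73) = (32/73)   [reduce mod 73]
32 = 2^5·1; (2/73) = +1 since 73 mod 8 = 1, so (32/73) = (+1)^5·(1/73); sign now +1
(1/73) = 1; final value = sign = +1

1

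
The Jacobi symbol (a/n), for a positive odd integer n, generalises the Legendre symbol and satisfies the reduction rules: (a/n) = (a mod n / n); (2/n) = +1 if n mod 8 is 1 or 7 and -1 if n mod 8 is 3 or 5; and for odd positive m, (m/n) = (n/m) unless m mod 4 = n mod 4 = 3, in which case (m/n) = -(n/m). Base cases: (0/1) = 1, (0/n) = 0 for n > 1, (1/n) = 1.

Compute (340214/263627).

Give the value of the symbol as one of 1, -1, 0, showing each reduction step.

(340214/263627) = (76587/263627)   [reduce mod 263627]
reciprocity: (76587/263627) = -1·(263627/76587) since 76587 mod 4 = 3, 263627 mod 4 = 3; sign now -1
(263627/76587) = (33866/76587)   [reduce mod 76587]
33866 = 2^1·16933; (2/76587) = -1 since 76587 mod 8 = 3, so (33866/76587) = (-1)^1·(16933/76587); sign now +1
reciprocity: (16933/76587) = +1·(76587/16933) since 16933 mod 4 = 1, 76587 mod 4 = 3; sign now +1
(76587/16933) = (8855/16933)   [reduce mod 16933]
reciprocity: (8855/16933) = +1·(16933/8855) since 8855 mod 4 = 3, 16933 mod 4 = 1; sign now +1
(16933/8855) = (8078/8855)   [reduce mod 8855]
8078 = 2^1·4039; (2/8855) = +1 since 8855 mod 8 = 7, so (8078/8855) = (+1)^1·(4039/8855); sign now +1
reciprocity: (4039/8855) = -1·(8855/4039) since 4039 mod 4 = 3, 8855 mod 4 = 3; sign now -1
(8855/4039) = (777/4039)   [reduce mod 4039]
reciprocity: (777/4039) = +1·(4039/777) since 777 mod 4 = 1, 4039 mod 4 = 3; sign now -1
(4039/777) = (154/777)   [reduce mod 777]
154 = 2^1·77; (2/777) = +1 since 777 mod 8 = 1, so (154/777) = (+1)^1·(77/777); sign now -1
reciprocity: (77/777) = +1·(777/77) since 77 mod 4 = 1, 777 mod 4 = 1; sign now -1
(777/77) = (7/77)   [reduce mod 77]
reciprocity: (7/77) = +1·(77/7) since 7 mod 4 = 3, 77 mod 4 = 1; sign now -1
(77/7) = (0/7)   [reduce mod 7]
(0/7) = 0   [gcd(a, n) > 1]; final value = 0

0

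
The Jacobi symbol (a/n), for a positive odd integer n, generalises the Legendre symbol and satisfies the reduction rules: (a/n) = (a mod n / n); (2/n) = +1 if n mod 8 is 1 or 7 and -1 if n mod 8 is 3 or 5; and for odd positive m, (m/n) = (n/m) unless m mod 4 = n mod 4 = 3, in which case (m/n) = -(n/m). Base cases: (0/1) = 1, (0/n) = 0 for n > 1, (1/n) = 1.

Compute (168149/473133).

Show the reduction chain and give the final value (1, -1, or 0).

reciprocity: (168149/473133) = +1·(473133/168149) since 168149 mod 4 = 1, 473133 mod 4 = 1; sign now +1
(473133/168149) = (136835/168149)   [reduce mod 168149]
reciprocity: (136835/168149) = +1·(168149/136835) since 136835 mod 4 = 3, 168149 mod 4 = 1; sign now +1
(168149/136835) = (31314/136835)   [reduce mod 136835]
31314 = 2^1·15657; (2/136835) = -1 since 136835 mod 8 = 3, so (31314/136835) = (-1)^1·(15657/136835); sign now -1
reciprocity: (15657/136835) = +1·(136835/15657) since 15657 mod 4 = 1, 136835 mod 4 = 3; sign now -1
(136835/15657) = (11579/15657)   [reduce mod 15657]
reciprocity: (11579/15657) = +1·(15657/11579) since 11579 mod 4 = 3, 15657 mod 4 = 1; sign now -1
(15657/11579) = (4078/11579)   [reduce mod 11579]
4078 = 2^1·2039; (2/11579) = -1 since 11579 mod 8 = 3, so (4078/11579) = (-1)^1·(2039/11579); sign now +1
reciprocity: (2039/11579) = -1·(11579/2039) since 2039 mod 4 = 3, 11579 mod 4 = 3; sign now -1
(11579/2039) = (1384/2039)   [reduce mod 2039]
1384 = 2^3·173; (2/2039) = +1 since 2039 mod 8 = 7, so (1384/2039) = (+1)^3·(173/2039); sign now -1
reciprocity: (173/2039) = +1·(2039/173) since 173 mod 4 = 1, 2039 mod 4 = 3; sign now -1
(2039/173) = (136/173)   [reduce mod 173]
136 = 2^3·17; (2/173) = -1 since 173 mod 8 = 5, so (136/173) = (-1)^3·(17/173); sign now +1
reciprocity: (17/173) = +1·(173/17) since 17 mod 4 = 1, 173 mod 4 = 1; sign now +1
(173/17) = (3/17)   [reduce mod 17]
reciprocity: (3/17) = +1·(17/3) since 3 mod 4 = 3, 17 mod 4 = 1; sign now +1
(17/3) = (2/3)   [reduce mod 3]
2 = 2^1·1; (2/3) = -1 since 3 mod 8 = 3, so (2/3) = (-1)^1·(1/3); sign now -1
(1/3) = 1; final value = sign = -1

-1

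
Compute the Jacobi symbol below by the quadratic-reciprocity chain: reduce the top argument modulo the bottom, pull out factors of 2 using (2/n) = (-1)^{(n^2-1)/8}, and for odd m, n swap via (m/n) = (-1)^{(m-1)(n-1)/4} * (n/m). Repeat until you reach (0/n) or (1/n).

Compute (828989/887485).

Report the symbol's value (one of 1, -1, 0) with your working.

-1

flip (828989/887485) -> (887485/828989): both odd, 828989 mod 4 = 1, 887485 mod 4 = 1, so the flip contributes +1; sign now +1
(887485/828989): 887485 mod 828989 = 58496, so (887485/828989) = (58496/828989)
factor out 2^7: 58496 = 2^7·457; with 828989 mod 8 = 5, (2/828989) = -1; sign now -1; continue with (457/828989)
flip (457/828989) -> (828989/457): both odd, 457 mod 4 = 1, 828989 mod 4 = 1, so the flip contributes +1; sign now -1
(828989/457): 828989 mod 457 = 448, so (828989/457) = (448/457)
factor out 2^6: 448 = 2^6·7; with 457 mod 8 = 1, (2/457) = +1; sign now -1; continue with (7/457)
flip (7/457) -> (457/7): both odd, 7 mod 4 = 3, 457 mod 4 = 1, so the flip contributes +1; sign now -1
(457/7): 457 mod 7 = 2, so (457/7) = (2/7)
factor out 2^1: 2 = 2^1·1; with 7 mod 8 = 7, (2/7) = +1; sign now -1; continue with (1/7)
reached (1/7) = 1, so the symbol is -1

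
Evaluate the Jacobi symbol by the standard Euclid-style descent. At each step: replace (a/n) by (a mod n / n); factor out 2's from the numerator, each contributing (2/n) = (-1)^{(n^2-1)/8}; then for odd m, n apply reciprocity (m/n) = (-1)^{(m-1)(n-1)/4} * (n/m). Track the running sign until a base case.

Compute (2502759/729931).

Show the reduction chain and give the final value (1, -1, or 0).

(2502759/729931) = (312966/729931)   [reduce mod 729931]
312966 = 2^1·156483; (2/729931) = -1 since 729931 mod 8 = 3, so (312966/729931) = (-1)^1·(156483/729931); sign now -1
reciprocity: (156483/729931) = -1·(729931/156483) since 156483 mod 4 = 3, 729931 mod 4 = 3; sign now +1
(729931/156483) = (103999/156483)   [reduce mod 156483]
reciprocity: (103999/156483) = -1·(156483/103999) since 103999 mod 4 = 3, 156483 mod 4 = 3; sign now -1
(156483/103999) = (52484/103999)   [reduce mod 103999]
52484 = 2^2·13121; (2/103999) = +1 since 103999 mod 8 = 7, so (52484/103999) = (+1)^2·(13121/103999); sign now -1
reciprocity: (13121/103999) = +1·(103999/13121) since 13121 mod 4 = 1, 103999 mod 4 = 3; sign now -1
(103999/13121) = (12152/13121)   [reduce mod 13121]
12152 = 2^3·1519; (2/13121) = +1 since 13121 mod 8 = 1, so (12152/13121) = (+1)^3·(1519/13121); sign now -1
reciprocity: (1519/13121) = +1·(13121/1519) since 1519 mod 4 = 3, 13121 mod 4 = 1; sign now -1
(13121/1519) = (969/1519)   [reduce mod 1519]
reciprocity: (969/1519) = +1·(1519/969) since 969 mod 4 = 1, 1519 mod 4 = 3; sign now -1
(1519/969) = (550/969)   [reduce mod 969]
550 = 2^1·275; (2/969) = +1 since 969 mod 8 = 1, so (550/969) = (+1)^1·(275/969); sign now -1
reciprocity: (275/969) = +1·(969/275) since 275 mod 4 = 3, 969 mod 4 = 1; sign now -1
(969/275) = (144/275)   [reduce mod 275]
144 = 2^4·9; (2/275) = -1 since 275 mod 8 = 3, so (144/275) = (-1)^4·(9/275); sign now -1
reciprocity: (9/275) = +1·(275/9) since 9 mod 4 = 1, 275 mod 4 = 3; sign now -1
(275/9) = (5/9)   [reduce mod 9]
reciprocity: (5/9) = +1·(9/5) since 5 mod 4 = 1, 9 mod 4 = 1; sign now -1
(9/5) = (4/5)   [reduce mod 5]
4 = 2^2·1; (2/5) = -1 since 5 mod 8 = 5, so (4/5) = (-1)^2·(1/5); sign now -1
(1/5) = 1; final value = sign = -1

-1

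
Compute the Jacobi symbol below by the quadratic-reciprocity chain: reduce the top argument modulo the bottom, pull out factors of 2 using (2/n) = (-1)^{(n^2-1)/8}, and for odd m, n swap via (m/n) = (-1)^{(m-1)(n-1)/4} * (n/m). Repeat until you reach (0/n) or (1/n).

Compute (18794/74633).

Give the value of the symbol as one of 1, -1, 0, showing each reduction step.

18794 = 2^1·9397; (2/74633) = +1 since 74633 mod 8 = 1, so (18794/74633) = (+1)^1·(9397/74633); sign now +1
reciprocity: (9397/74633) = +1·(74633/9397) since 9397 mod 4 = 1, 74633 mod 4 = 1; sign now +1
(74633/9397) = (8854/9397)   [reduce mod 9397]
8854 = 2^1·4427; (2/9397) = -1 since 9397 mod 8 = 5, so (8854/9397) = (-1)^1·(4427/9397); sign now -1
reciprocity: (4427/9397) = +1·(9397/4427) since 4427 mod 4 = 3, 9397 mod 4 = 1; sign now -1
(9397/4427) = (543/4427)   [reduce mod 4427]
reciprocity: (543/4427) = -1·(4427/543) since 543 mod 4 = 3, 4427 mod 4 = 3; sign now +1
(4427/543) = (83/543)   [reduce mod 543]
reciprocity: (83/543) = -1·(543/83) since 83 mod 4 = 3, 543 mod 4 = 3; sign now -1
(543/83) = (45/83)   [reduce mod 83]
reciprocity: (45/83) = +1·(83/45) since 45 mod 4 = 1, 83 mod 4 = 3; sign now -1
(83/45) = (38/45)   [reduce mod 45]
38 = 2^1·19; (2/45) = -1 since 45 mod 8 = 5, so (38/45) = (-1)^1·(19/45); sign now +1
reciprocity: (19/45) = +1·(45/19) since 19 mod 4 = 3, 45 mod 4 = 1; sign now +1
(45/19) = (7/19)   [reduce mod 19]
reciprocity: (7/19) = -1·(19/7) since 7 mod 4 = 3, 19 mod 4 = 3; sign now -1
(19/7) = (5/7)   [reduce mod 7]
reciprocity: (5/7) = +1·(7/5) since 5 mod 4 = 1, 7 mod 4 = 3; sign now -1
(7/5) = (2/5)   [reduce mod 5]
2 = 2^1·1; (2/5) = -1 since 5 mod 8 = 5, so (2/5) = (-1)^1·(1/5); sign now +1
(1/5) = 1; final value = sign = +1

1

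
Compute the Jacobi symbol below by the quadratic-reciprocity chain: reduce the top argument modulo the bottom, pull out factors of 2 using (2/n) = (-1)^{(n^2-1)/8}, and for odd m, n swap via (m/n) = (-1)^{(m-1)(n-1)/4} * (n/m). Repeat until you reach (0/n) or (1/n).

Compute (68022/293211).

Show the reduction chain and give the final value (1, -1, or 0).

68022 = 2^1·34011; (2/293211) = -1 since 293211 mod 8 = 3, so (68022/293211) = (-1)^1·(34011/293211); sign now -1
reciprocity: (34011/293211) = -1·(293211/34011) since 34011 mod 4 = 3, 293211 mod 4 = 3; sign now +1
(293211/34011) = (21123/34011)   [reduce mod 34011]
reciprocity: (21123/34011) = -1·(34011/21123) since 21123 mod 4 = 3, 34011 mod 4 = 3; sign now -1
(34011/21123) = (12888/21123)   [reduce mod 21123]
12888 = 2^3·1611; (2/21123) = -1 since 21123 mod 8 = 3, so (12888/21123) = (-1)^3·(1611/21123); sign now +1
reciprocity: (1611/21123) = -1·(21123/1611) since 1611 mod 4 = 3, 21123 mod 4 = 3; sign now -1
(21123/1611) = (180/1611)   [reduce mod 1611]
180 = 2^2·45; (2/1611) = -1 since 1611 mod 8 = 3, so (180/1611) = (-1)^2·(45/1611); sign now -1
reciprocity: (45/1611) = +1·(1611/45) since 45 mod 4 = 1, 1611 mod 4 = 3; sign now -1
(1611/45) = (36/45)   [reduce mod 45]
36 = 2^2·9; (2/45) = -1 since 45 mod 8 = 5, so (36/45) = (-1)^2·(9/45); sign now -1
reciprocity: (9/45) = +1·(45/9) since 9 mod 4 = 1, 45 mod 4 = 1; sign now -1
(45/9) = (0/9)   [reduce mod 9]
(0/9) = 0   [gcd(a, n) > 1]; final value = 0

0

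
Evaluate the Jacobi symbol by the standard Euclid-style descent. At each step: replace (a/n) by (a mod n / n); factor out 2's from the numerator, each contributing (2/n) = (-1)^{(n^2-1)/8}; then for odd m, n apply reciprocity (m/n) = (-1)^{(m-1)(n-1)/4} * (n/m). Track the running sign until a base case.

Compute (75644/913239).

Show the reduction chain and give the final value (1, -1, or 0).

-1

75644 = 2^2·18911; (2/913239) = +1 since 913239 mod 8 = 7, so (75644/913239) = (+1)^2·(18911/913239); sign now +1
reciprocity: (18911/913239) = -1·(913239/18911) since 18911 mod 4 = 3, 913239 mod 4 = 3; sign now -1
(913239/18911) = (5511/18911)   [reduce mod 18911]
reciprocity: (5511/18911) = -1·(18911/5511) since 5511 mod 4 = 3, 18911 mod 4 = 3; sign now +1
(18911/5511) = (2378/5511)   [reduce mod 5511]
2378 = 2^1·1189; (2/5511) = +1 since 5511 mod 8 = 7, so (2378/5511) = (+1)^1·(1189/5511); sign now +1
reciprocity: (1189/5511) = +1·(5511/1189) since 1189 mod 4 = 1, 5511 mod 4 = 3; sign now +1
(5511/1189) = (755/1189)   [reduce mod 1189]
reciprocity: (755/1189) = +1·(1189/755) since 755 mod 4 = 3, 1189 mod 4 = 1; sign now +1
(1189/755) = (434/755)   [reduce mod 755]
434 = 2^1·217; (2/755) = -1 since 755 mod 8 = 3, so (434/755) = (-1)^1·(217/755); sign now -1
reciprocity: (217/755) = +1·(755/217) since 217 mod 4 = 1, 755 mod 4 = 3; sign now -1
(755/217) = (104/217)   [reduce mod 217]
104 = 2^3·13; (2/217) = +1 since 217 mod 8 = 1, so (104/217) = (+1)^3·(13/217); sign now -1
reciprocity: (13/217) = +1·(217/13) since 13 mod 4 = 1, 217 mod 4 = 1; sign now -1
(217/13) = (9/13)   [reduce mod 13]
reciprocity: (9/13) = +1·(13/9) since 9 mod 4 = 1, 13 mod 4 = 1; sign now -1
(13/9) = (4/9)   [reduce mod 9]
4 = 2^2·1; (2/9) = +1 since 9 mod 8 = 1, so (4/9) = (+1)^2·(1/9); sign now -1
(1/9) = 1; final value = sign = -1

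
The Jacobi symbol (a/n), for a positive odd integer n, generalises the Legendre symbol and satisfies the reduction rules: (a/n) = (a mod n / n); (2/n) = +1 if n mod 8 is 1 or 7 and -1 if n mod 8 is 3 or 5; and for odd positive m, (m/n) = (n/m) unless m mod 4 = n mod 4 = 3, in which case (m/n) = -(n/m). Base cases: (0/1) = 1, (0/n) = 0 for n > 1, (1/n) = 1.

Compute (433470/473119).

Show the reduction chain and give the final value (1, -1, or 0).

-1

433470 = 2^1·216735; (2/473119) = +1 since 473119 mod 8 = 7, so (433470/473119) = (+1)^1·(216735/473119); sign now +1
reciprocity: (216735/473119) = -1·(473119/216735) since 216735 mod 4 = 3, 473119 mod 4 = 3; sign now -1
(473119/216735) = (39649/216735)   [reduce mod 216735]
reciprocity: (39649/216735) = +1·(216735/39649) since 39649 mod 4 = 1, 216735 mod 4 = 3; sign now -1
(216735/39649) = (18490/39649)   [reduce mod 39649]
18490 = 2^1·9245; (2/39649) = +1 since 39649 mod 8 = 1, so (18490/39649) = (+1)^1·(9245/39649); sign now -1
reciprocity: (9245/39649) = +1·(39649/9245) since 9245 mod 4 = 1, 39649 mod 4 = 1; sign now -1
(39649/9245) = (2669/9245)   [reduce mod 9245]
reciprocity: (2669/9245) = +1·(9245/2669) since 2669 mod 4 = 1, 9245 mod 4 = 1; sign now -1
(9245/2669) = (1238/2669)   [reduce mod 2669]
1238 = 2^1·619; (2/2669) = -1 since 2669 mod 8 = 5, so (1238/2669) = (-1)^1·(619/2669); sign now +1
reciprocity: (619/2669) = +1·(2669/619) since 619 mod 4 = 3, 2669 mod 4 = 1; sign now +1
(2669/619) = (193/619)   [reduce mod 619]
reciprocity: (193/619) = +1·(619/193) since 193 mod 4 = 1, 619 mod 4 = 3; sign now +1
(619/193) = (40/193)   [reduce mod 193]
40 = 2^3·5; (2/193) = +1 since 193 mod 8 = 1, so (40/193) = (+1)^3·(5/193); sign now +1
reciprocity: (5/193) = +1·(193/5) since 5 mod 4 = 1, 193 mod 4 = 1; sign now +1
(193/5) = (3/5)   [reduce mod 5]
reciprocity: (3/5) = +1·(5/3) since 3 mod 4 = 3, 5 mod 4 = 1; sign now +1
(5/3) = (2/3)   [reduce mod 3]
2 = 2^1·1; (2/3) = -1 since 3 mod 8 = 3, so (2/3) = (-1)^1·(1/3); sign now -1
(1/3) = 1; final value = sign = -1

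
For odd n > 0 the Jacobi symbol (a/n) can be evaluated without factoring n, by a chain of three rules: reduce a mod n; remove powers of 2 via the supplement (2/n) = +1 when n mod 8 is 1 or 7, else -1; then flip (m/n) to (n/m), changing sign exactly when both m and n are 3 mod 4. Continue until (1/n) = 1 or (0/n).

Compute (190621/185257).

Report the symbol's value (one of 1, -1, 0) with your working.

(190621/185257) = (5364/185257)   [reduce mod 185257]
5364 = 2^2·1341; (2/185257) = +1 since 185257 mod 8 = 1, so (5364/185257) = (+1)^2·(1341/185257); sign now +1
reciprocity: (1341/185257) = +1·(185257/1341) since 1341 mod 4 = 1, 185257 mod 4 = 1; sign now +1
(185257/1341) = (199/1341)   [reduce mod 1341]
reciprocity: (199/1341) = +1·(1341/199) since 199 mod 4 = 3, 1341 mod 4 = 1; sign now +1
(1341/199) = (147/199)   [reduce mod 199]
reciprocity: (147/199) = -1·(199/147) since 147 mod 4 = 3, 199 mod 4 = 3; sign now -1
(199/147) = (52/147)   [reduce mod 147]
52 = 2^2·13; (2/147) = -1 since 147 mod 8 = 3, so (52/147) = (-1)^2·(13/147); sign now -1
reciprocity: (13/147) = +1·(147/13) since 13 mod 4 = 1, 147 mod 4 = 3; sign now -1
(147/13) = (4/13)   [reduce mod 13]
4 = 2^2·1; (2/13) = -1 since 13 mod 8 = 5, so (4/13) = (-1)^2·(1/13); sign now -1
(1/13) = 1; final value = sign = -1

-1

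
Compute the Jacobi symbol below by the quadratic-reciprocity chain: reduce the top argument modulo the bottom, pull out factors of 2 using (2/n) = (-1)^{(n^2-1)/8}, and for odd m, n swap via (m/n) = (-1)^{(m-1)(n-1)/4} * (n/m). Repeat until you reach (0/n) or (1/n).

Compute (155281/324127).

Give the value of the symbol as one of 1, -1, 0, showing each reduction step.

-1

flip (155281/324127) -> (324127/155281): both odd, 155281 mod 4 = 1, 324127 mod 4 = 3, so the flip contributes +1; sign now +1
(324127/155281): 324127 mod 155281 = 13565, so (324127/155281) = (13565/155281)
flip (13565/155281) -> (155281/13565): both odd, 13565 mod 4 = 1, 155281 mod 4 = 1, so the flip contributes +1; sign now +1
(155281/13565): 155281 mod 13565 = 6066, so (155281/13565) = (6066/13565)
factor out 2^1: 6066 = 2^1·3033; with 13565 mod 8 = 5, (2/13565) = -1; sign now -1; continue with (3033/13565)
flip (3033/13565) -> (13565/3033): both odd, 3033 mod 4 = 1, 13565 mod 4 = 1, so the flip contributes +1; sign now -1
(13565/3033): 13565 mod 3033 = 1433, so (13565/3033) = (1433/3033)
flip (1433/3033) -> (3033/1433): both odd, 1433 mod 4 = 1, 3033 mod 4 = 1, so the flip contributes +1; sign now -1
(3033/1433): 3033 mod 1433 = 167, so (3033/1433) = (167/1433)
flip (167/1433) -> (1433/167): both odd, 167 mod 4 = 3, 1433 mod 4 = 1, so the flip contributes +1; sign now -1
(1433/167): 1433 mod 167 = 97, so (1433/167) = (97/167)
flip (97/167) -> (167/97): both odd, 97 mod 4 = 1, 167 mod 4 = 3, so the flip contributes +1; sign now -1
(167/97): 167 mod 97 = 70, so (167/97) = (70/97)
factor out 2^1: 70 = 2^1·35; with 97 mod 8 = 1, (2/97) = +1; sign now -1; continue with (35/97)
flip (35/97) -> (97/35): both odd, 35 mod 4 = 3, 97 mod 4 = 1, so the flip contributes +1; sign now -1
(97/35): 97 mod 35 = 27, so (97/35) = (27/35)
flip (27/35) -> (35/27): both odd, 27 mod 4 = 3, 35 mod 4 = 3, so the flip contributes -1; sign now +1
(35/27): 35 mod 27 = 8, so (35/27) = (8/27)
factor out 2^3: 8 = 2^3·1; with 27 mod 8 = 3, (2/27) = -1; sign now -1; continue with (1/27)
reached (1/27) = 1, so the symbol is -1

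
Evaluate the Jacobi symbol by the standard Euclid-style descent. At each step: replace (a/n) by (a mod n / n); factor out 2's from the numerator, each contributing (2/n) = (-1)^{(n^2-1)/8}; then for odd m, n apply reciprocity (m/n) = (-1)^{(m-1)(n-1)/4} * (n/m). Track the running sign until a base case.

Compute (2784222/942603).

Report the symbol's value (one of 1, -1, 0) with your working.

0

(2784222/942603) = (899016/942603)   [reduce mod 942603]
899016 = 2^3·112377; (2/942603) = -1 since 942603 mod 8 = 3, so (899016/942603) = (-1)^3·(112377/942603); sign now -1
reciprocity: (112377/942603) = +1·(942603/112377) since 112377 mod 4 = 1, 942603 mod 4 = 3; sign now -1
(942603/112377) = (43587/112377)   [reduce mod 112377]
reciprocity: (43587/112377) = +1·(112377/43587) since 43587 mod 4 = 3, 112377 mod 4 = 1; sign now -1
(112377/43587) = (25203/43587)   [reduce mod 43587]
reciprocity: (25203/43587) = -1·(43587/25203) since 25203 mod 4 = 3, 43587 mod 4 = 3; sign now +1
(43587/25203) = (18384/25203)   [reduce mod 25203]
18384 = 2^4·1149; (2/25203) = -1 since 25203 mod 8 = 3, so (18384/25203) = (-1)^4·(1149/25203); sign now +1
reciprocity: (1149/25203) = +1·(25203/1149) since 1149 mod 4 = 1, 25203 mod 4 = 3; sign now +1
(25203/1149) = (1074/1149)   [reduce mod 1149]
1074 = 2^1·537; (2/1149) = -1 since 1149 mod 8 = 5, so (1074/1149) = (-1)^1·(537/1149); sign now -1
reciprocity: (537/1149) = +1·(1149/537) since 537 mod 4 = 1, 1149 mod 4 = 1; sign now -1
(1149/537) = (75/537)   [reduce mod 537]
reciprocity: (75/537) = +1·(537/75) since 75 mod 4 = 3, 537 mod 4 = 1; sign now -1
(537/75) = (12/75)   [reduce mod 75]
12 = 2^2·3; (2/75) = -1 since 75 mod 8 = 3, so (12/75) = (-1)^2·(3/75); sign now -1
reciprocity: (3/75) = -1·(75/3) since 3 mod 4 = 3, 75 mod 4 = 3; sign now +1
(75/3) = (0/3)   [reduce mod 3]
(0/3) = 0   [gcd(a, n) > 1]; final value = 0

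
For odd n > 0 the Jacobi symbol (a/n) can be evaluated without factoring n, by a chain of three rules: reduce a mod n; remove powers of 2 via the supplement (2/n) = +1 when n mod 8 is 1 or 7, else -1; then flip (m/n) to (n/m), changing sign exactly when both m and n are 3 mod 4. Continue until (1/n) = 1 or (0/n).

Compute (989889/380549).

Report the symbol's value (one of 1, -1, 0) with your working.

1

(989889/380549) = (228791/380549)   [reduce mod 380549]
reciprocity: (228791/380549) = +1·(380549/228791) since 228791 mod 4 = 3, 380549 mod 4 = 1; sign now +1
(380549/228791) = (151758/228791)   [reduce mod 228791]
151758 = 2^1·75879; (2/228791) = +1 since 228791 mod 8 = 7, so (151758/228791) = (+1)^1·(75879/228791); sign now +1
reciprocity: (75879/228791) = -1·(228791/75879) since 75879 mod 4 = 3, 228791 mod 4 = 3; sign now -1
(228791/75879) = (1154/75879)   [reduce mod 75879]
1154 = 2^1·577; (2/75879) = +1 since 75879 mod 8 = 7, so (1154/75879) = (+1)^1·(577/75879); sign now -1
reciprocity: (577/75879) = +1·(75879/577) since 577 mod 4 = 1, 75879 mod 4 = 3; sign now -1
(75879/577) = (292/577)   [reduce mod 577]
292 = 2^2·73; (2/577) = +1 since 577 mod 8 = 1, so (292/577) = (+1)^2·(73/577); sign now -1
reciprocity: (73/577) = +1·(577/73) since 73 mod 4 = 1, 577 mod 4 = 1; sign now -1
(577/73) = (66/73)   [reduce mod 73]
66 = 2^1·33; (2/73) = +1 since 73 mod 8 = 1, so (66/73) = (+1)^1·(33/73); sign now -1
reciprocity: (33/73) = +1·(73/33) since 33 mod 4 = 1, 73 mod 4 = 1; sign now -1
(73/33) = (7/33)   [reduce mod 33]
reciprocity: (7/33) = +1·(33/7) since 7 mod 4 = 3, 33 mod 4 = 1; sign now -1
(33/7) = (5/7)   [reduce mod 7]
reciprocity: (5/7) = +1·(7/5) since 5 mod 4 = 1, 7 mod 4 = 3; sign now -1
(7/5) = (2/5)   [reduce mod 5]
2 = 2^1·1; (2/5) = -1 since 5 mod 8 = 5, so (2/5) = (-1)^1·(1/5); sign now +1
(1/5) = 1; final value = sign = +1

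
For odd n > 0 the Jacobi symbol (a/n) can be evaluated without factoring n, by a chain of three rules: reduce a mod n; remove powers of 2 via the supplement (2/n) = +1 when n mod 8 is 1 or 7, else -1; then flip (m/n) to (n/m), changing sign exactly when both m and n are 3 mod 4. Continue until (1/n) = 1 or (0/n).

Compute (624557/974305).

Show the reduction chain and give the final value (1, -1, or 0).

flip (624557/974305) -> (974305/624557): both odd, 624557 mod 4 = 1, 974305 mod 4 = 1, so the flip contributes +1; sign now +1
(974305/624557): 974305 mod 624557 = 349748, so (974305/624557) = (349748/624557)
factor out 2^2: 349748 = 2^2·87437; with 624557 mod 8 = 5, (2/624557) = -1; sign now +1; continue with (87437/624557)
flip (87437/624557) -> (624557/87437): both odd, 87437 mod 4 = 1, 624557 mod 4 = 1, so the flip contributes +1; sign now +1
(624557/87437): 624557 mod 87437 = 12498, so (624557/87437) = (12498/87437)
factor out 2^1: 12498 = 2^1·6249; with 87437 mod 8 = 5, (2/87437) = -1; sign now -1; continue with (6249/87437)
flip (6249/87437) -> (87437/6249): both odd, 6249 mod 4 = 1, 87437 mod 4 = 1, so the flip contributes +1; sign now -1
(87437/6249): 87437 mod 6249 = 6200, so (87437/6249) = (6200/6249)
factor out 2^3: 6200 = 2^3·775; with 6249 mod 8 = 1, (2/6249) = +1; sign now -1; continue with (775/6249)
flip (775/6249) -> (6249/775): both odd, 775 mod 4 = 3, 6249 mod 4 = 1, so the flip contributes +1; sign now -1
(6249/775): 6249 mod 775 = 49, so (6249/775) = (49/775)
flip (49/775) -> (775/49): both odd, 49 mod 4 = 1, 775 mod 4 = 3, so the flip contributes +1; sign now -1
(775/49): 775 mod 49 = 40, so (775/49) = (40/49)
factor out 2^3: 40 = 2^3·5; with 49 mod 8 = 1, (2/49) = +1; sign now -1; continue with (5/49)
flip (5/49) -> (49/5): both odd, 5 mod 4 = 1, 49 mod 4 = 1, so the flip contributes +1; sign now -1
(49/5): 49 mod 5 = 4, so (49/5) = (4/5)
factor out 2^2: 4 = 2^2·1; with 5 mod 8 = 5, (2/5) = -1; sign now -1; continue with (1/5)
reached (1/5) = 1, so the symbol is -1

-1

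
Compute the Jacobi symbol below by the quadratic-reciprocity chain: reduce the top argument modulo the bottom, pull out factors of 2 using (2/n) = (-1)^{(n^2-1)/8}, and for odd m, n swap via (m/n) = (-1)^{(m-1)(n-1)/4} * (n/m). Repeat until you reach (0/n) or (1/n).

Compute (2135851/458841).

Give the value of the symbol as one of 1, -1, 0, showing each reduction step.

1

(2135851/458841): 2135851 mod 458841 = 300487, so (2135851/458841) = (300487/458841)
flip (300487/458841) -> (458841/300487): both odd, 300487 mod 4 = 3, 458841 mod 4 = 1, so the flip contributes +1; sign now +1
(458841/300487): 458841 mod 300487 = 158354, so (458841/300487) = (158354/300487)
factor out 2^1: 158354 = 2^1·79177; with 300487 mod 8 = 7, (2/300487) = +1; sign now +1; continue with (79177/300487)
flip (79177/300487) -> (300487/79177): both odd, 79177 mod 4 = 1, 300487 mod 4 = 3, so the flip contributes +1; sign now +1
(300487/79177): 300487 mod 79177 = 62956, so (300487/79177) = (62956/79177)
factor out 2^2: 62956 = 2^2·15739; with 79177 mod 8 = 1, (2/79177) = +1; sign now +1; continue with (15739/79177)
flip (15739/79177) -> (79177/15739): both odd, 15739 mod 4 = 3, 79177 mod 4 = 1, so the flip contributes +1; sign now +1
(79177/15739): 79177 mod 15739 = 482, so (79177/15739) = (482/15739)
factor out 2^1: 482 = 2^1·241; with 15739 mod 8 = 3, (2/15739) = -1; sign now -1; continue with (241/15739)
flip (241/15739) -> (15739/241): both odd, 241 mod 4 = 1, 15739 mod 4 = 3, so the flip contributes +1; sign now -1
(15739/241): 15739 mod 241 = 74, so (15739/241) = (74/241)
factor out 2^1: 74 = 2^1·37; with 241 mod 8 = 1, (2/241) = +1; sign now -1; continue with (37/241)
flip (37/241) -> (241/37): both odd, 37 mod 4 = 1, 241 mod 4 = 1, so the flip contributes +1; sign now -1
(241/37): 241 mod 37 = 19, so (241/37) = (19/37)
flip (19/37) -> (37/19): both odd, 19 mod 4 = 3, 37 mod 4 = 1, so the flip contributes +1; sign now -1
(37/19): 37 mod 19 = 18, so (37/19) = (18/19)
factor out 2^1: 18 = 2^1·9; with 19 mod 8 = 3, (2/19) = -1; sign now +1; continue with (9/19)
flip (9/19) -> (19/9): both odd, 9 mod 4 = 1, 19 mod 4 = 3, so the flip contributes +1; sign now +1
(19/9): 19 mod 9 = 1, so (19/9) = (1/9)
reached (1/9) = 1, so the symbol is +1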